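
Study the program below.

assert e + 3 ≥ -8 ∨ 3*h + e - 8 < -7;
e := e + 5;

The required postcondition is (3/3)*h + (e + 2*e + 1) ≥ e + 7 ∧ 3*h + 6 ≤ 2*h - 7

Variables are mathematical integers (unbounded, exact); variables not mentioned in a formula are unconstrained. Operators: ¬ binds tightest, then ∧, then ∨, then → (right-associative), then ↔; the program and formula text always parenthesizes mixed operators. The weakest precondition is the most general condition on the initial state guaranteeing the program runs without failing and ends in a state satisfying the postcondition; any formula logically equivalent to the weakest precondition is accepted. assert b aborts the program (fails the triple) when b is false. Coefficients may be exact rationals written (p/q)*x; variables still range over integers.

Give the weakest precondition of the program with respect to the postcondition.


Working backward. After the program, the postcondition (3/3)*h + (e + 2*e + 1) ≥ e + 7 ∧ 3*h + 6 ≤ 2*h - 7 must hold; in canonical form it is 2*e + h ≥ 6 ∧ h ≤ -13.
Before e := e + 5: 2*e + h ≥ -4 ∧ h ≤ -13
Before assert e + 3 ≥ -8 ∨ 3*h + e - 8 < -7: (e ≥ -11 ∨ e + 3*h < 1) ∧ 2*e + h ≥ -4 ∧ h ≤ -13
Answer: WP = (e ≥ -11 ∨ e + 3*h < 1) ∧ 2*e + h ≥ -4 ∧ h ≤ -13


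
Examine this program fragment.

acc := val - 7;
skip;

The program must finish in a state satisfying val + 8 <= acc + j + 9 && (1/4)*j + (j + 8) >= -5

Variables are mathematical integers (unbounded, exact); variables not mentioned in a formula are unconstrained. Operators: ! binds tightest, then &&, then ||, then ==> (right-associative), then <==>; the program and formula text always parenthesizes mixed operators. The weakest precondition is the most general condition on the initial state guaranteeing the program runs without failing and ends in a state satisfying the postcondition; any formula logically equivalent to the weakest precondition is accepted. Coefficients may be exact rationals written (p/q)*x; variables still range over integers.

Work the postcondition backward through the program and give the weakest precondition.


Working backward. After the program, the postcondition val + 8 <= acc + j + 9 && (1/4)*j + (j + 8) >= -5 must hold; in canonical form it is val <= acc + j + 1 && (5/4)*j >= -13.
Before skip: val <= acc + j + 1 && (5/4)*j >= -13
Before acc := val - 7: j >= 6 && (5/4)*j >= -13
Answer: WP = j >= 6 && (5/4)*j >= -13


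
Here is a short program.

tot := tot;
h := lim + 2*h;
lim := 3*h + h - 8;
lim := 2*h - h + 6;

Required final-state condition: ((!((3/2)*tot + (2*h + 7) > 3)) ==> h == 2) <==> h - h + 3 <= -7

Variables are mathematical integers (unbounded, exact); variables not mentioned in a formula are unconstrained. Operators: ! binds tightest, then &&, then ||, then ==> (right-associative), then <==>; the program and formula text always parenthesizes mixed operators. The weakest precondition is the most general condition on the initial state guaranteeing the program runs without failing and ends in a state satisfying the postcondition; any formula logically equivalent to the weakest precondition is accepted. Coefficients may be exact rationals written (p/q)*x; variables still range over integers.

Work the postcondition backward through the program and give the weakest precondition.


Working backward. After the program, the postcondition ((!((3/2)*tot + (2*h + 7) > 3)) ==> h == 2) <==> h - h + 3 <= -7 must hold; in canonical form it is !((!(2*h + (3/2)*tot > -4)) ==> h == 2).
Before lim := 2*h - h + 6: !((!(2*h + (3/2)*tot > -4)) ==> h == 2)
Before lim := 3*h + h - 8: !((!(2*h + (3/2)*tot > -4)) ==> h == 2)
Before h := lim + 2*h: !((!(4*h + 2*lim + (3/2)*tot > -4)) ==> 2*h + lim == 2)
Before tot := tot: !((!(4*h + 2*lim + (3/2)*tot > -4)) ==> 2*h + lim == 2)
Answer: WP = !((!(4*h + 2*lim + (3/2)*tot > -4)) ==> 2*h + lim == 2)


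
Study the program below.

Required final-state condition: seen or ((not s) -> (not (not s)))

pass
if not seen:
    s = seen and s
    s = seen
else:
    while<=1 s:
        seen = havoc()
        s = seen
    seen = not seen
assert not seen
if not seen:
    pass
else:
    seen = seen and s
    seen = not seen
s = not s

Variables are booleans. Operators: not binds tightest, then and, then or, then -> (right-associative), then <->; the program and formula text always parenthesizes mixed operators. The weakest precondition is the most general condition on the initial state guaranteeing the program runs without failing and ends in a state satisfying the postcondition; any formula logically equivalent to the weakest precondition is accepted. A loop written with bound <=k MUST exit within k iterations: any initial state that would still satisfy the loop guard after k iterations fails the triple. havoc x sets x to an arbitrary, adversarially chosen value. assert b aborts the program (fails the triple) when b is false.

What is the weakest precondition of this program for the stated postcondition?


Working backward. After the program, the postcondition seen or ((not s) -> (not (not s))) must hold; in canonical form it is seen or ((not s) -> s).
Before s := not s: seen or (s -> (not s))
Then branch requires seen or (s -> (not s)); else branch requires (not (seen and s)) or (s -> (not s)).
Before the if: ((not seen) -> (seen or (s -> (not s)))) and (seen -> ((not (seen and s)) or (s -> (not s))))
Before assert not seen: (not seen) and ((not seen) -> (seen or (s -> (not s)))) and (seen -> ((not (seen and s)) or (s -> (not s))))
Then branch requires (not seen) and ((not seen) -> (seen or (seen -> (not seen)))) and (seen -> ((not seen) or (seen -> (not seen)))); else branch requires (not s) and ((not s) -> (seen and (seen -> ((not seen) or (s -> (not s)))) and ((not seen) -> ((not ((not seen) and s)) or (s -> (not s)))))).
Before the if: ((not seen) -> ((not seen) and ((not seen) -> (seen or (seen -> (not seen)))) and (seen -> ((not seen) or (seen -> (not seen)))))) and (seen -> ((not s) and ((not s) -> (seen and (seen -> ((not seen) or (s -> (not s)))) and ((not seen) -> ((not ((not seen) and s)) or (s -> (not s))))))))
Before skip: ((not seen) -> ((not seen) and ((not seen) -> (seen or (seen -> (not seen)))) and (seen -> ((not seen) or (seen -> (not seen)))))) and (seen -> ((not s) and ((not s) -> (seen and (seen -> ((not seen) or (s -> (not s)))) and ((not seen) -> ((not ((not seen) and s)) or (s -> (not s))))))))
Answer: WP = ((not seen) -> ((not seen) and ((not seen) -> (seen or (seen -> (not seen)))) and (seen -> ((not seen) or (seen -> (not seen)))))) and (seen -> ((not s) and ((not s) -> (seen and (seen -> ((not seen) or (s -> (not s)))) and ((not seen) -> ((not ((not seen) and s)) or (s -> (not s))))))))


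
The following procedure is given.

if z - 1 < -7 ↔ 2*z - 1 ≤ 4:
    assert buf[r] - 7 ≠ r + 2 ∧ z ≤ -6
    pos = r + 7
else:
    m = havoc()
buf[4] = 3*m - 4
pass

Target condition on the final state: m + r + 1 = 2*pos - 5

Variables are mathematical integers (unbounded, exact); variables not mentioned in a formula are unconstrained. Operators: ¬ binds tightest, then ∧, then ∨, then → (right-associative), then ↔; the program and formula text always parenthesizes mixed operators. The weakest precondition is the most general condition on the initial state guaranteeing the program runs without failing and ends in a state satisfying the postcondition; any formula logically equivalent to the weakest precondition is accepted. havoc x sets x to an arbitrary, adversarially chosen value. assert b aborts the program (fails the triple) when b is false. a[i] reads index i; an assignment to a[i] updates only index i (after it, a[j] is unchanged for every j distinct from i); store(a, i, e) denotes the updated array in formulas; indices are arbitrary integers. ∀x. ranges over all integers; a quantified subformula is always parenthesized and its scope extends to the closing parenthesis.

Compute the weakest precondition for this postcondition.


Working backward. After the program, the postcondition m + r + 1 = 2*pos - 5 must hold; in canonical form it is m + r = 2*pos - 6.
Before skip: m + r = 2*pos - 6
Before buf[4] := 3*m - 4: m + r = 2*pos - 6
Then branch requires buf[r] ≠ r + 9 ∧ z ≤ -6 ∧ m = r + 8; else branch requires ∀m_1. m_1 + r = 2*pos - 6.
Before the if: ((z < -6 ↔ 2*z ≤ 5) → (buf[r] ≠ r + 9 ∧ z ≤ -6 ∧ m = r + 8)) ∧ ((¬(z < -6 ↔ 2*z ≤ 5)) → (∀m_1. m_1 + r = 2*pos - 6))
Answer: WP = ((z < -6 ↔ 2*z ≤ 5) → (buf[r] ≠ r + 9 ∧ z ≤ -6 ∧ m = r + 8)) ∧ ((¬(z < -6 ↔ 2*z ≤ 5)) → (∀m_1. m_1 + r = 2*pos - 6))


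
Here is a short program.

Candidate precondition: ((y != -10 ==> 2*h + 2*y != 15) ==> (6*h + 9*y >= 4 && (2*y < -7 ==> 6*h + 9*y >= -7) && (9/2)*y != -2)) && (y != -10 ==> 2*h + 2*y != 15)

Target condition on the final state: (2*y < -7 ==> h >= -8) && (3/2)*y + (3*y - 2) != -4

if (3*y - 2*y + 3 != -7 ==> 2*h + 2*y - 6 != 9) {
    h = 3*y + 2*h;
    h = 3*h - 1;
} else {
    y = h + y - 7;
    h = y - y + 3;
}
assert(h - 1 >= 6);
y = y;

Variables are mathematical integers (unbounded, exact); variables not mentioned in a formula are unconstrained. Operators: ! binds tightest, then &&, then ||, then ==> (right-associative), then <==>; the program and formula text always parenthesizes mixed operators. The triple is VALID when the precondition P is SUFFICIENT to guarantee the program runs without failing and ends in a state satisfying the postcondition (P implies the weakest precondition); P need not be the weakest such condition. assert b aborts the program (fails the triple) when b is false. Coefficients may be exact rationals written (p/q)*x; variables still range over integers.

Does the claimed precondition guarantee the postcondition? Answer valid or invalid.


Working backward. After the program, the postcondition (2*y < -7 ==> h >= -8) && (3/2)*y + (3*y - 2) != -4 must hold; in canonical form it is (2*y < -7 ==> h >= -8) && (9/2)*y != -2.
Before y := y: (2*y < -7 ==> h >= -8) && (9/2)*y != -2
Before assert h - 1 >= 6: h >= 7 && (2*y < -7 ==> h >= -8) && (9/2)*y != -2
Then branch requires 6*h + 9*y >= 8 && (2*y < -7 ==> 6*h + 9*y >= -7) && (9/2)*y != -2; else branch requires false.
Before the if: ((y != -10 ==> 2*h + 2*y != 15) ==> (6*h + 9*y >= 8 && (2*y < -7 ==> 6*h + 9*y >= -7) && (9/2)*y != -2)) && (y != -10 ==> 2*h + 2*y != 15)
The weakest precondition is ((y != -10 ==> 2*h + 2*y != 15) ==> (6*h + 9*y >= 8 && (2*y < -7 ==> 6*h + 9*y >= -7) && (9/2)*y != -2)) && (y != -10 ==> 2*h + 2*y != 15).
Check whether ((y != -10 ==> 2*h + 2*y != 15) ==> (6*h + 9*y >= 4 && (2*y < -7 ==> 6*h + 9*y >= -7) && (9/2)*y != -2)) && (y != -10 ==> 2*h + 2*y != 15) implies it.
Countermodel: at the initial state h = 7, y = -4, the precondition holds but the weakest precondition fails.
Answer: invalid


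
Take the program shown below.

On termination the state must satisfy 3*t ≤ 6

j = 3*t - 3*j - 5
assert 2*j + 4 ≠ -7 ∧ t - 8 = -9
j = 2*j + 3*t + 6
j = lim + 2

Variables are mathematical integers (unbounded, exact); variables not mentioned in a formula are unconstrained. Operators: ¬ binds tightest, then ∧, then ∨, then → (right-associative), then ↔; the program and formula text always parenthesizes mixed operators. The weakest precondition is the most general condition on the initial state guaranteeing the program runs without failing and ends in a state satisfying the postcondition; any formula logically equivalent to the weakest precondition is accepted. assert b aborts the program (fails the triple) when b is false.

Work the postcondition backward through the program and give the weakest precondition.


Working backward. After the program, 3*t ≤ 6 must hold.
Before j := lim + 2: 3*t ≤ 6
Before j := 2*j + 3*t + 6: 3*t ≤ 6
Before assert 2*j + 4 ≠ -7 ∧ t - 8 = -9: 2*j ≠ -11 ∧ t = -1 ∧ 3*t ≤ 6
Before j := 3*t - 3*j - 5: 6*t ≠ 6*j - 1 ∧ t = -1 ∧ 3*t ≤ 6
Answer: WP = 6*t ≠ 6*j - 1 ∧ t = -1 ∧ 3*t ≤ 6


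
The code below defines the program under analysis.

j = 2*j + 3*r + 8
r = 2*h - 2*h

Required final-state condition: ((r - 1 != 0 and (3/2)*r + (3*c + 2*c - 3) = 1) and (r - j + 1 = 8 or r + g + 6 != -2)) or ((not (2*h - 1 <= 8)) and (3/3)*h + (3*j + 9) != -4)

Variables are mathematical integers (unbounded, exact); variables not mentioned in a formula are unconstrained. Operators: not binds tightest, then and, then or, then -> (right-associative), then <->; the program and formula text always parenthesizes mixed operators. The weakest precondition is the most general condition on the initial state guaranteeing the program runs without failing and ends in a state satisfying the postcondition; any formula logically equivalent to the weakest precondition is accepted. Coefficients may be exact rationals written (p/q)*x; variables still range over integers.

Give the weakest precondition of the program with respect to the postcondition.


Working backward. After the program, the postcondition ((r - 1 != 0 and (3/2)*r + (3*c + 2*c - 3) = 1) and (r - j + 1 = 8 or r + g + 6 != -2)) or ((not (2*h - 1 <= 8)) and (3/3)*h + (3*j + 9) != -4) must hold; in canonical form it is (r != 1 and 5*c + (3/2)*r = 4 and (r = j + 7 or g + r != -8)) or ((not (2*h <= 9)) and h + 3*j != -13).
Before r := 2*h - 2*h: (5*c = 4 and (j = -7 or g != -8)) or ((not (2*h <= 9)) and h + 3*j != -13)
Before j := 2*j + 3*r + 8: (5*c = 4 and (2*j + 3*r = -15 or g != -8)) or ((not (2*h <= 9)) and h + 6*j + 9*r != -37)
Answer: WP = (5*c = 4 and (2*j + 3*r = -15 or g != -8)) or ((not (2*h <= 9)) and h + 6*j + 9*r != -37)


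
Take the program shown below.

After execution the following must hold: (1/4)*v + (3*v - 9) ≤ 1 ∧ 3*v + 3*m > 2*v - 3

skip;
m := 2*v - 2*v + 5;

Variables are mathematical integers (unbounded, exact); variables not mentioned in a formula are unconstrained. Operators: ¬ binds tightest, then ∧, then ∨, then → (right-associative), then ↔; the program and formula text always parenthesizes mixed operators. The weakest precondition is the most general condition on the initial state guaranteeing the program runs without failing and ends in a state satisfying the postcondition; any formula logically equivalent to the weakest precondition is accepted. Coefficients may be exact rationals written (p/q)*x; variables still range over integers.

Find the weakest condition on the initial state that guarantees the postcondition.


Working backward. After the program, the postcondition (1/4)*v + (3*v - 9) ≤ 1 ∧ 3*v + 3*m > 2*v - 3 must hold; in canonical form it is (13/4)*v ≤ 10 ∧ 3*m + v > -3.
Before m := 2*v - 2*v + 5: (13/4)*v ≤ 10 ∧ v > -18
Before skip: (13/4)*v ≤ 10 ∧ v > -18
Answer: WP = (13/4)*v ≤ 10 ∧ v > -18


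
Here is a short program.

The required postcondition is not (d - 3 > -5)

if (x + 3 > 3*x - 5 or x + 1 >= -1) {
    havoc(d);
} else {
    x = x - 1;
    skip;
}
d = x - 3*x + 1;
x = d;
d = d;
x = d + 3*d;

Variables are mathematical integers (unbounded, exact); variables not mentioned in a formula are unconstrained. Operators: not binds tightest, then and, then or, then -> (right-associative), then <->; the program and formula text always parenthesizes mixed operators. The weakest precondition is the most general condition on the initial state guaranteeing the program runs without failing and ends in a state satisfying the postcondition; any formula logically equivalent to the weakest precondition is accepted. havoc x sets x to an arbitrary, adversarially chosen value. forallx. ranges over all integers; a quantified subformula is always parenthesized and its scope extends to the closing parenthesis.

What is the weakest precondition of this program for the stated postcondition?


Working backward. After the program, the postcondition not (d - 3 > -5) must hold; in canonical form it is not (d > -2).
Before x := d + 3*d: not (d > -2)
Before d := d: not (d > -2)
Before x := d: not (d > -2)
Before d := x - 3*x + 1: not (2*x < 3)
Then branch requires not (2*x < 3); else branch requires not (2*x < 5).
Before the if: ((2*x < 8 or x >= -2) -> (not (2*x < 3))) and ((not (2*x < 8 or x >= -2)) -> (not (2*x < 5)))
Answer: WP = ((2*x < 8 or x >= -2) -> (not (2*x < 3))) and ((not (2*x < 8 or x >= -2)) -> (not (2*x < 5)))


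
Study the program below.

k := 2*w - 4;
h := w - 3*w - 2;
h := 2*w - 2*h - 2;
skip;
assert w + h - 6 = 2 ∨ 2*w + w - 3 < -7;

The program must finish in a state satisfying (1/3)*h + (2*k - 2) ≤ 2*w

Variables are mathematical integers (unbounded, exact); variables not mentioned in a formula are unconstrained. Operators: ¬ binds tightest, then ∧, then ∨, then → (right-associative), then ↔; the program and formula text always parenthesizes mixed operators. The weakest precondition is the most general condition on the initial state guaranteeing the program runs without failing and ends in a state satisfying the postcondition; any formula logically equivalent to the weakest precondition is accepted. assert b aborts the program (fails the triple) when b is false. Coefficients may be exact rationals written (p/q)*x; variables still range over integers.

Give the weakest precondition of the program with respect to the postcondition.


Working backward. After the program, the postcondition (1/3)*h + (2*k - 2) ≤ 2*w must hold; in canonical form it is (1/3)*h + 2*k ≤ 2*w + 2.
Before assert w + h - 6 = 2 ∨ 2*w + w - 3 < -7: (h + w = 8 ∨ 3*w < -4) ∧ (1/3)*h + 2*k ≤ 2*w + 2
Before skip: (h + w = 8 ∨ 3*w < -4) ∧ (1/3)*h + 2*k ≤ 2*w + 2
Before h := 2*w - 2*h - 2: (3*w = 2*h + 10 ∨ 3*w < -4) ∧ 2*k ≤ (2/3)*h + (4/3)*w + 8/3
Before h := w - 3*w - 2: (7*w = 6 ∨ 3*w < -4) ∧ 2*k ≤ 4/3
Before k := 2*w - 4: (7*w = 6 ∨ 3*w < -4) ∧ 4*w ≤ 28/3
Answer: WP = (7*w = 6 ∨ 3*w < -4) ∧ 4*w ≤ 28/3


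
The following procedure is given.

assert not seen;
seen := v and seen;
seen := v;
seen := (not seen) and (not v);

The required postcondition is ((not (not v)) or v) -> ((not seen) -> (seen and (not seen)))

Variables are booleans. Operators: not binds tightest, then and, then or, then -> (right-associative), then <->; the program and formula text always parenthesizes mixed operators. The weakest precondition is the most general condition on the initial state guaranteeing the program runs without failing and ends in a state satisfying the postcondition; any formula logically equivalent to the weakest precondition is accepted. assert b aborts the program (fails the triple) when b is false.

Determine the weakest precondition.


Working backward. After the program, the postcondition ((not (not v)) or v) -> ((not seen) -> (seen and (not seen))) must hold; in canonical form it is v -> seen.
Before seen := (not seen) and (not v): v -> ((not seen) and (not v))
Before seen := v: v -> (not v)
Before seen := v and seen: v -> (not v)
Before assert not seen: (not seen) and (v -> (not v))
Answer: WP = (not seen) and (v -> (not v))


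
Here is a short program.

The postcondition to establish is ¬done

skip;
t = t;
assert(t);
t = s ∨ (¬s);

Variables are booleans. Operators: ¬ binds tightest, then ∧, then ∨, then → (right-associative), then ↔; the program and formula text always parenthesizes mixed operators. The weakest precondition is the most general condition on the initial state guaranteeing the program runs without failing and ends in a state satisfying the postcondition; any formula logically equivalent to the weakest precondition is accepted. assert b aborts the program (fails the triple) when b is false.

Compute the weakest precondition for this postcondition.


Working backward. After the program, ¬done must hold.
Before t := s ∨ (¬s): ¬done
Before assert t: t ∧ (¬done)
Before t := t: t ∧ (¬done)
Before skip: t ∧ (¬done)
Answer: WP = t ∧ (¬done)


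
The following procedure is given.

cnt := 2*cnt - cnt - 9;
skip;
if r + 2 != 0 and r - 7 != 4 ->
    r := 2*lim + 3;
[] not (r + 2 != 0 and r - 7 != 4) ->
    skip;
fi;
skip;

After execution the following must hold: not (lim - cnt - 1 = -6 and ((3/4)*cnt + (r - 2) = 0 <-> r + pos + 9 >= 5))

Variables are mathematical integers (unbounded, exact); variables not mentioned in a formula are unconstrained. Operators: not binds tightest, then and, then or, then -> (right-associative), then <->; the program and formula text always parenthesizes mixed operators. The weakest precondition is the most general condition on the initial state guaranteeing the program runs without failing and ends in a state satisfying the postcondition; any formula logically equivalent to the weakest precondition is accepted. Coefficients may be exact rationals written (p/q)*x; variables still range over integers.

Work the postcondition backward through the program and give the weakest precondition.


Working backward. After the program, the postcondition not (lim - cnt - 1 = -6 and ((3/4)*cnt + (r - 2) = 0 <-> r + pos + 9 >= 5)) must hold; in canonical form it is not (lim = cnt - 5 and ((3/4)*cnt + r = 2 <-> pos + r >= -4)).
Before skip: not (lim = cnt - 5 and ((3/4)*cnt + r = 2 <-> pos + r >= -4))
Then branch requires not (lim = cnt - 5 and ((3/4)*cnt + 2*lim = -1 <-> 2*lim + pos >= -7)); else branch requires not (lim = cnt - 5 and ((3/4)*cnt + r = 2 <-> pos + r >= -4)).
Before the if: ((r != -2 and r != 11) -> (not (lim = cnt - 5 and ((3/4)*cnt + 2*lim = -1 <-> 2*lim + pos >= -7)))) and ((not (r != -2 and r != 11)) -> (not (lim = cnt - 5 and ((3/4)*cnt + r = 2 <-> pos + r >= -4))))
Before skip: ((r != -2 and r != 11) -> (not (lim = cnt - 5 and ((3/4)*cnt + 2*lim = -1 <-> 2*lim + pos >= -7)))) and ((not (r != -2 and r != 11)) -> (not (lim = cnt - 5 and ((3/4)*cnt + r = 2 <-> pos + r >= -4))))
Before cnt := 2*cnt - cnt - 9: ((r != -2 and r != 11) -> (not (lim = cnt - 14 and ((3/4)*cnt + 2*lim = 23/4 <-> 2*lim + pos >= -7)))) and ((not (r != -2 and r != 11)) -> (not (lim = cnt - 14 and ((3/4)*cnt + r = 35/4 <-> pos + r >= -4))))
Answer: WP = ((r != -2 and r != 11) -> (not (lim = cnt - 14 and ((3/4)*cnt + 2*lim = 23/4 <-> 2*lim + pos >= -7)))) and ((not (r != -2 and r != 11)) -> (not (lim = cnt - 14 and ((3/4)*cnt + r = 35/4 <-> pos + r >= -4))))


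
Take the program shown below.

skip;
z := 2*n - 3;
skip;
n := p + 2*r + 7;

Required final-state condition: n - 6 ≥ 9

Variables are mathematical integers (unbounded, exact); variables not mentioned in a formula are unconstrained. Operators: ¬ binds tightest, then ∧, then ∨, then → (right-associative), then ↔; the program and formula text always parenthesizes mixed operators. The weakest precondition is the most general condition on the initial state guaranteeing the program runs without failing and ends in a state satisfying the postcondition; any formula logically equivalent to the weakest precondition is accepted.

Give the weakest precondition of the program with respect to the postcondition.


Working backward. After the program, the postcondition n - 6 ≥ 9 must hold; in canonical form it is n ≥ 15.
Before n := p + 2*r + 7: p + 2*r ≥ 8
Before skip: p + 2*r ≥ 8
Before z := 2*n - 3: p + 2*r ≥ 8
Before skip: p + 2*r ≥ 8
Answer: WP = p + 2*r ≥ 8


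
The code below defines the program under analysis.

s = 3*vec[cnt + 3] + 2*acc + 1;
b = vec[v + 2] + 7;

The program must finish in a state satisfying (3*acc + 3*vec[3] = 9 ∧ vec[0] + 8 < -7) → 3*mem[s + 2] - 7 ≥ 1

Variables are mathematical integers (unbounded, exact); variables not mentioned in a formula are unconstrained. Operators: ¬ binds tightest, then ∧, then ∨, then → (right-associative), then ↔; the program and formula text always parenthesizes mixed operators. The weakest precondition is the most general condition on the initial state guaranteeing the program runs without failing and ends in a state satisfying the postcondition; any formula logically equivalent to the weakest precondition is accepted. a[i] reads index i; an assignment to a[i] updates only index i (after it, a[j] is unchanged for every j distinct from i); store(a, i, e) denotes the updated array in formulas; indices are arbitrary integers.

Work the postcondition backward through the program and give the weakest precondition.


Working backward. After the program, the postcondition (3*acc + 3*vec[3] = 9 ∧ vec[0] + 8 < -7) → 3*mem[s + 2] - 7 ≥ 1 must hold; in canonical form it is (3*vec[3] + 3*acc = 9 ∧ vec[0] < -15) → 3*mem[s + 2] ≥ 8.
Before b := vec[v + 2] + 7: (3*vec[3] + 3*acc = 9 ∧ vec[0] < -15) → 3*mem[s + 2] ≥ 8
Before s := 3*vec[cnt + 3] + 2*acc + 1: (3*vec[3] + 3*acc = 9 ∧ vec[0] < -15) → 3*mem[3*vec[cnt + 3] + 2*acc + 3] ≥ 8
Answer: WP = (3*vec[3] + 3*acc = 9 ∧ vec[0] < -15) → 3*mem[3*vec[cnt + 3] + 2*acc + 3] ≥ 8


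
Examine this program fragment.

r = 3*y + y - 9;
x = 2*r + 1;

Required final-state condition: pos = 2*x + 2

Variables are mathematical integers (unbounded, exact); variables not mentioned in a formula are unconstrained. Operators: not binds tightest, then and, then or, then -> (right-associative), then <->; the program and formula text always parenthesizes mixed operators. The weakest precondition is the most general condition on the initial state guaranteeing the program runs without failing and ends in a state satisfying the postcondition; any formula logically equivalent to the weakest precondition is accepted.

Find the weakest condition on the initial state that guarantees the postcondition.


Working backward. After the program, pos = 2*x + 2 must hold.
Before x := 2*r + 1: pos = 4*r + 4
Before r := 3*y + y - 9: pos = 16*y - 32
Answer: WP = pos = 16*y - 32


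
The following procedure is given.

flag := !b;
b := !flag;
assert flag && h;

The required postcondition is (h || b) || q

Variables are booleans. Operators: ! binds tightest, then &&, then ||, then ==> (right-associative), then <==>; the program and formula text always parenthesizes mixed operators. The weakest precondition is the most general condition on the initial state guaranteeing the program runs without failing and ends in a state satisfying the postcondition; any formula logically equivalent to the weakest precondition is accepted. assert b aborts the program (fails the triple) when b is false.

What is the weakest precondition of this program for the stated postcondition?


Working backward. After the program, the postcondition (h || b) || q must hold; in canonical form it is h || b || q.
Before assert flag && h: flag && h && (h || b || q)
Before b := !flag: flag && h && (h || (!flag) || q)
Before flag := !b: (!b) && h && (h || b || q)
Answer: WP = (!b) && h && (h || b || q)


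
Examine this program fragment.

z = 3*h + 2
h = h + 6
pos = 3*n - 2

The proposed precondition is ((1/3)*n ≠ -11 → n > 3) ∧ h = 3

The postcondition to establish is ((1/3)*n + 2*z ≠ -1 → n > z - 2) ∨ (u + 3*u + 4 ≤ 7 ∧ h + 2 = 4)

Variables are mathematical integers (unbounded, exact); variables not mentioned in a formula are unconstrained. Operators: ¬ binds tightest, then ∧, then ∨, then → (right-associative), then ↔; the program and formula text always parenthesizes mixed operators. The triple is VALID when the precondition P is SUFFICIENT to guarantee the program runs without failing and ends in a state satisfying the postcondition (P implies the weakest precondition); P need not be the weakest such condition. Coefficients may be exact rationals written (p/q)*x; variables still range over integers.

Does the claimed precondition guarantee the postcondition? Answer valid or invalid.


Working backward. After the program, the postcondition ((1/3)*n + 2*z ≠ -1 → n > z - 2) ∨ (u + 3*u + 4 ≤ 7 ∧ h + 2 = 4) must hold; in canonical form it is ((1/3)*n + 2*z ≠ -1 → n > z - 2) ∨ (4*u ≤ 3 ∧ h = 2).
Before pos := 3*n - 2: ((1/3)*n + 2*z ≠ -1 → n > z - 2) ∨ (4*u ≤ 3 ∧ h = 2)
Before h := h + 6: ((1/3)*n + 2*z ≠ -1 → n > z - 2) ∨ (4*u ≤ 3 ∧ h = -4)
Before z := 3*h + 2: (6*h + (1/3)*n ≠ -5 → n > 3*h) ∨ (4*u ≤ 3 ∧ h = -4)
The weakest precondition is (6*h + (1/3)*n ≠ -5 → n > 3*h) ∨ (4*u ≤ 3 ∧ h = -4).
Check whether ((1/3)*n ≠ -11 → n > 3) ∧ h = 3 implies it.
Countermodel: at the initial state h = 3, n = -33, u = 0, the precondition holds but the weakest precondition fails.
Answer: invalid


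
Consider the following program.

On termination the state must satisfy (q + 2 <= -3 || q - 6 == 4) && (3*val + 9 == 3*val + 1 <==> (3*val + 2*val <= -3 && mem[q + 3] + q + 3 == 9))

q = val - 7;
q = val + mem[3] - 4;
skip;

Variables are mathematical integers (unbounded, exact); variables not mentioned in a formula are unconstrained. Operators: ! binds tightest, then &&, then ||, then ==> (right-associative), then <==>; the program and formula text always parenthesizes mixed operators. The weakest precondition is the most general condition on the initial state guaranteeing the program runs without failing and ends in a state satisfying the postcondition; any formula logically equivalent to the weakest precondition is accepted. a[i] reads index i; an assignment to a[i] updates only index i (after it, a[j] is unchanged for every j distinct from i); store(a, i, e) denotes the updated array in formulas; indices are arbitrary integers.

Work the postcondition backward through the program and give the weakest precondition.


Working backward. After the program, the postcondition (q + 2 <= -3 || q - 6 == 4) && (3*val + 9 == 3*val + 1 <==> (3*val + 2*val <= -3 && mem[q + 3] + q + 3 == 9)) must hold; in canonical form it is (q <= -5 || q == 10) && (!(5*val <= -3 && mem[q + 3] + q == 6)).
Before skip: (q <= -5 || q == 10) && (!(5*val <= -3 && mem[q + 3] + q == 6))
Before q := val + mem[3] - 4: (mem[3] + val <= -1 || mem[3] + val == 14) && (!(5*val <= -3 && mem[3] + mem[mem[3] + val - 1] + val == 10))
Before q := val - 7: (mem[3] + val <= -1 || mem[3] + val == 14) && (!(5*val <= -3 && mem[3] + mem[mem[3] + val - 1] + val == 10))
Answer: WP = (mem[3] + val <= -1 || mem[3] + val == 14) && (!(5*val <= -3 && mem[3] + mem[mem[3] + val - 1] + val == 10))


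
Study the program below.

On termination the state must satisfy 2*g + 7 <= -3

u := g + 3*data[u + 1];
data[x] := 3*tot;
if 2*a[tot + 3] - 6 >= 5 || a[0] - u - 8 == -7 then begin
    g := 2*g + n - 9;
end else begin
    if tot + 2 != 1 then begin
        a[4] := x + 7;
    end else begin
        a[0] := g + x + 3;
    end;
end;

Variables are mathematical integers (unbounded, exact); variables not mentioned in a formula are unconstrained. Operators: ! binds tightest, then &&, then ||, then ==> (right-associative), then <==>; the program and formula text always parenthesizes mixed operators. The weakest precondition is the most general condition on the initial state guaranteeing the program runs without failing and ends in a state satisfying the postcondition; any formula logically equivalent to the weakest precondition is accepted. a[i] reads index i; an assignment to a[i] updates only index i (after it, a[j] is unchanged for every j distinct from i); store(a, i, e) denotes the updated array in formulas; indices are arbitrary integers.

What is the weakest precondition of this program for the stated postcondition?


Working backward. After the program, the postcondition 2*g + 7 <= -3 must hold; in canonical form it is 2*g <= -10.
Then branch requires 4*g + 2*n <= 8; else branch requires (tot != -1 ==> 2*g <= -10) && ((!(tot != -1)) ==> 2*g <= -10).
Before the if: ((2*a[tot + 3] >= 11 || a[0] == u + 1) ==> 4*g + 2*n <= 8) && ((!(2*a[tot + 3] >= 11 || a[0] == u + 1)) ==> ((tot != -1 ==> 2*g <= -10) && ((!(tot != -1)) ==> 2*g <= -10)))
Before data[x] := 3*tot: ((2*a[tot + 3] >= 11 || a[0] == u + 1) ==> 4*g + 2*n <= 8) && ((!(2*a[tot + 3] >= 11 || a[0] == u + 1)) ==> ((tot != -1 ==> 2*g <= -10) && ((!(tot != -1)) ==> 2*g <= -10)))
Before u := g + 3*data[u + 1]: ((2*a[tot + 3] >= 11 || a[0] == 3*data[u + 1] + g + 1) ==> 4*g + 2*n <= 8) && ((!(2*a[tot + 3] >= 11 || a[0] == 3*data[u + 1] + g + 1)) ==> ((tot != -1 ==> 2*g <= -10) && ((!(tot != -1)) ==> 2*g <= -10)))
Answer: WP = ((2*a[tot + 3] >= 11 || a[0] == 3*data[u + 1] + g + 1) ==> 4*g + 2*n <= 8) && ((!(2*a[tot + 3] >= 11 || a[0] == 3*data[u + 1] + g + 1)) ==> ((tot != -1 ==> 2*g <= -10) && ((!(tot != -1)) ==> 2*g <= -10)))


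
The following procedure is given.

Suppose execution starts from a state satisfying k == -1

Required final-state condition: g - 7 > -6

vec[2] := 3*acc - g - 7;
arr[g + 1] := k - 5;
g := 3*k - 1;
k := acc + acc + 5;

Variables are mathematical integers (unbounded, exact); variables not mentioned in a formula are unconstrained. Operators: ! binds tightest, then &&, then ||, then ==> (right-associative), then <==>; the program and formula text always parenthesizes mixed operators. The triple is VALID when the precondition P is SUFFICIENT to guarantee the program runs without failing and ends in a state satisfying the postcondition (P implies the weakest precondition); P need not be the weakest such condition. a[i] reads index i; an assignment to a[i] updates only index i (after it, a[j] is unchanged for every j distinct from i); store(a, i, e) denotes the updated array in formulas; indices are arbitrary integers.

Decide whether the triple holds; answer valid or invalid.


Working backward. After the program, the postcondition g - 7 > -6 must hold; in canonical form it is g > 1.
Before k := acc + acc + 5: g > 1
Before g := 3*k - 1: 3*k > 2
Before arr[g + 1] := k - 5: 3*k > 2
Before vec[2] := 3*acc - g - 7: 3*k > 2
The weakest precondition is 3*k > 2.
Check whether k == -1 implies it.
Countermodel: at the initial state k = -1, the precondition holds but the weakest precondition fails.
Answer: invalid


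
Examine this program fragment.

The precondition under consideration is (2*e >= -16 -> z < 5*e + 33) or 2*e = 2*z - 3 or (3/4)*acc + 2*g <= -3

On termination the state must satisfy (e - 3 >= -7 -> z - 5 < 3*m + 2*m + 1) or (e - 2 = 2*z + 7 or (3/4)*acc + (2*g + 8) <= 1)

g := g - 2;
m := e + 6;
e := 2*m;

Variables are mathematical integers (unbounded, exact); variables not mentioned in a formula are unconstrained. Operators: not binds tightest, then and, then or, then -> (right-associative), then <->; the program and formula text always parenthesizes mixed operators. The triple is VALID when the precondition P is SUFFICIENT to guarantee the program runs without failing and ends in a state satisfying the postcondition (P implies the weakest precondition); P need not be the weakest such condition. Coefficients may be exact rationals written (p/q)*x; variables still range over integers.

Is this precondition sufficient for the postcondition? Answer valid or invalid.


Working backward. After the program, the postcondition (e - 3 >= -7 -> z - 5 < 3*m + 2*m + 1) or (e - 2 = 2*z + 7 or (3/4)*acc + (2*g + 8) <= 1) must hold; in canonical form it is (e >= -4 -> z < 5*m + 6) or e = 2*z + 9 or (3/4)*acc + 2*g <= -7.
Before e := 2*m: (2*m >= -4 -> z < 5*m + 6) or 2*m = 2*z + 9 or (3/4)*acc + 2*g <= -7
Before m := e + 6: (2*e >= -16 -> z < 5*e + 36) or 2*e = 2*z - 3 or (3/4)*acc + 2*g <= -7
Before g := g - 2: (2*e >= -16 -> z < 5*e + 36) or 2*e = 2*z - 3 or (3/4)*acc + 2*g <= -3
The weakest precondition is (2*e >= -16 -> z < 5*e + 36) or 2*e = 2*z - 3 or (3/4)*acc + 2*g <= -3.
Check whether (2*e >= -16 -> z < 5*e + 33) or 2*e = 2*z - 3 or (3/4)*acc + 2*g <= -3 implies it.
Every state satisfying the precondition satisfies the weakest precondition: the implication holds.
Answer: valid


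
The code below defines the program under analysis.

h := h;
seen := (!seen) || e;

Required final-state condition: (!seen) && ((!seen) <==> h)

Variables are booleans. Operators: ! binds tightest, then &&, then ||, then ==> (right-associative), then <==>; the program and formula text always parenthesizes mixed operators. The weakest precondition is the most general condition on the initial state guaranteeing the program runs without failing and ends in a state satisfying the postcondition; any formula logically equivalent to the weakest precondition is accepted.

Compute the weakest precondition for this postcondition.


Working backward. After the program, (!seen) && ((!seen) <==> h) must hold.
Before seen := (!seen) || e: (!((!seen) || e)) && ((!((!seen) || e)) <==> h)
Before h := h: (!((!seen) || e)) && ((!((!seen) || e)) <==> h)
Answer: WP = (!((!seen) || e)) && ((!((!seen) || e)) <==> h)


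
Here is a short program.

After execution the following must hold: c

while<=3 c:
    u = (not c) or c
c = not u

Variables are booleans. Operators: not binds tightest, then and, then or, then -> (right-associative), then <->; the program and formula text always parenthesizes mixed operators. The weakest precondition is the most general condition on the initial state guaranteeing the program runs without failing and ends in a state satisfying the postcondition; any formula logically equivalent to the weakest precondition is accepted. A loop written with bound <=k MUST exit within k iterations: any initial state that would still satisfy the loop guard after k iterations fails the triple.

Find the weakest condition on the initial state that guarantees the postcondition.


Working backward. After the program, c must hold.
Before c := not u: not u
Before the loop (bound <=3), unroll the exhaustion recursion (WP_0 = exit-now case; WP_j = one more guarded iteration, up to j = 3):
  WP_0: (not c) and (not u)
  WP_1: (not c) and ((not c) -> (not u))
  WP_2: (not c) and ((not c) -> (not u))
  WP_3: (not c) and ((not c) -> (not u))
So before the loop: (not c) and ((not c) -> (not u))
Answer: WP = (not c) and ((not c) -> (not u))


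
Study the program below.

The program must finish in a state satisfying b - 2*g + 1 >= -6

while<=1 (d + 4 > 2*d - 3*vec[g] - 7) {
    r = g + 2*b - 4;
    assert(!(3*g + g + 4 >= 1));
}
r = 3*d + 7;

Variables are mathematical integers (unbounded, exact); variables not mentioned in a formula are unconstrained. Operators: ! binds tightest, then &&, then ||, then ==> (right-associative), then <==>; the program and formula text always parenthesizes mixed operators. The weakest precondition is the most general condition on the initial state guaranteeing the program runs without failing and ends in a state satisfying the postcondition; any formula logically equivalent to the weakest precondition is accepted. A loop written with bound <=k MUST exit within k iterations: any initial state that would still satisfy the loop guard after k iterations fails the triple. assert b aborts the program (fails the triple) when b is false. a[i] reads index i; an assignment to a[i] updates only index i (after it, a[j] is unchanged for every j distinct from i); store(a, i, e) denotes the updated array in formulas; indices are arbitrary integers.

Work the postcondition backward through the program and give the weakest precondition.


Working backward. After the program, the postcondition b - 2*g + 1 >= -6 must hold; in canonical form it is b >= 2*g - 7.
Before r := 3*d + 7: b >= 2*g - 7
Before the loop (bound <=1), unroll the exhaustion recursion (WP_0 = exit-now case; WP_j = one more guarded iteration, up to j = 1):
  WP_0: (!(3*vec[g] > d - 11)) && b >= 2*g - 7
  WP_1: (3*vec[g] > d - 11 ==> ((!(4*g >= -3)) && (!(3*vec[g] > d - 11)) && b >= 2*g - 7)) && ((!(3*vec[g] > d - 11)) ==> b >= 2*g - 7)
So before the loop: (3*vec[g] > d - 11 ==> ((!(4*g >= -3)) && (!(3*vec[g] > d - 11)) && b >= 2*g - 7)) && ((!(3*vec[g] > d - 11)) ==> b >= 2*g - 7)
Answer: WP = (3*vec[g] > d - 11 ==> ((!(4*g >= -3)) && (!(3*vec[g] > d - 11)) && b >= 2*g - 7)) && ((!(3*vec[g] > d - 11)) ==> b >= 2*g - 7)


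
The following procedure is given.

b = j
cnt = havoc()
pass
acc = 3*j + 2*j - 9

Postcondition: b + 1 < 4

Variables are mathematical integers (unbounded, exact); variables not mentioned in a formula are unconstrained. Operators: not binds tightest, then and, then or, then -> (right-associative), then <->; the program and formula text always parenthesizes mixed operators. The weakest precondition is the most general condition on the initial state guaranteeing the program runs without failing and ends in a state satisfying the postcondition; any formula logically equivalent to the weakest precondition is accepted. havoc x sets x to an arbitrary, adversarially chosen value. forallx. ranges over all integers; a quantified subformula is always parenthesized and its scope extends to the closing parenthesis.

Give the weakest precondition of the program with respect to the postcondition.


Working backward. After the program, the postcondition b + 1 < 4 must hold; in canonical form it is b < 3.
Before acc := 3*j + 2*j - 9: b < 3
Before skip: b < 3
Before havoc cnt: b < 3
Before b := j: j < 3
Answer: WP = j < 3
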